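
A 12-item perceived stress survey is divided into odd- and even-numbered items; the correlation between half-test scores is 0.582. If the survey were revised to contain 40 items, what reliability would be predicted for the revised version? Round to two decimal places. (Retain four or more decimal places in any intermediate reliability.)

0.90

Spearman-Brown correction (n = 2): r_full = 2·0.582/(1 + 0.582) = 0.7358
Length factor from 12 to 40 items: n = 40/12 = 3.3333
r_new = n·r_full / (1 + (n − 1)·r_full) = 2.4526 / 2.7168 ≈ 0.9028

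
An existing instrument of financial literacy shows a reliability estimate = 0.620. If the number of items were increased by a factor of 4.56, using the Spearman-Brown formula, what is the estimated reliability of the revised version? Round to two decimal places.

By Spearman-Brown, r_new = n r / (1 + (n − 1) r).
r_new = 4.56·0.620 / [1 + (4.56 − 1)·0.620]
r_new = 2.8272 / 3.2072 ≈ 0.8815

0.88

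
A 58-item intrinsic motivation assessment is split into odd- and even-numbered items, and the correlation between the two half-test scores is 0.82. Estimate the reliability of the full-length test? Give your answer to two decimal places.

The full test is twice the length of either half (n = 2).
r_full = 2(0.82) / (1 + 0.82)
r_full = 1.6400 / 1.8200 ≈ 0.9011

0.90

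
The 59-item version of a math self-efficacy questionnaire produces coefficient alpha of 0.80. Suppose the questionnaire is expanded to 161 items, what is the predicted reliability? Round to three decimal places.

0.916

n = 161/59 = 2.7288
Apply the Spearman-Brown prophecy formula, r' = nr / [1 + (n − 1)r]:
r_new = 2.7288·0.80 / [1 + (2.7288 − 1)·0.80]
r_new = 2.1830 / 2.3830 ≈ 0.9161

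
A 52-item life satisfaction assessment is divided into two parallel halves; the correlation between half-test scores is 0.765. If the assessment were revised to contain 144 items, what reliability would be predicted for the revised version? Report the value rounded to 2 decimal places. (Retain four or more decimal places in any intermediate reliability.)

0.95

Spearman-Brown correction (n = 2): r_full = 2·0.765/(1 + 0.765) = 0.8669
Then adjust to 144 items: n = 144/52 = 2.7692
r_new = n·r_full / (1 + (n − 1)·r_full) = 2.4006 / 2.5337 ≈ 0.9475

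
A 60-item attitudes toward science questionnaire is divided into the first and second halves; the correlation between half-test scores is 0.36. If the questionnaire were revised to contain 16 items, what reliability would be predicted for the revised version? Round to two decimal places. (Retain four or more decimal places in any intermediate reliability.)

First correct the split-half correlation to full-test reliability: r_full = 2 × 0.36 / (1 + 0.36) ≈ 0.5294
Length factor from 60 to 16 items: n = 16/60 = 0.2667
r_new = n·r_full / (1 + (n − 1)·r_full) = 0.1412 / 0.6118 ≈ 0.2308

0.23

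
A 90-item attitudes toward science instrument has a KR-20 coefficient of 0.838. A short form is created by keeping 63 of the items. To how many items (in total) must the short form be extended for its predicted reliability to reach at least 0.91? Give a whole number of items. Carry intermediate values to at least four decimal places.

Short-form reliability: n = 63/90 = 0.7000; r_63 = n·r/(1+(n−1)r) ≈ 0.7836
Length factor from the short form to reach 0.91: n' = 0.91(1 − 0.7836) / [0.7836(1 − 0.91)] ≈ 2.7923
Total items = 2.7923 × 63 = 175.91, rounded up to 176.

176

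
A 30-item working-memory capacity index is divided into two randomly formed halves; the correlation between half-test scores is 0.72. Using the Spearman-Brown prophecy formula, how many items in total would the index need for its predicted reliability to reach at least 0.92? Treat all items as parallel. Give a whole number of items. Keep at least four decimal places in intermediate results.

68

Corrected full-test reliability: r_full = 2 × 0.72 / (1 + 0.72) ≈ 0.8372
Solve Spearman-Brown for n: n = 0.92(1 − 0.8372) / [0.8372(1 − 0.92)] = 2.2363
Required items = 2.2363 × 30 = 67.09, so 68 items.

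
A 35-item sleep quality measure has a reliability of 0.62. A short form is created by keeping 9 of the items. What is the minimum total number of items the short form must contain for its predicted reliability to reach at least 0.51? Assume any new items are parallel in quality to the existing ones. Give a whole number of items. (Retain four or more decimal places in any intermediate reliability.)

23

First, r for the 9-item form: n = 9/35 = 0.2571, so r_9 = 0.2571·0.62/(1 + (0.2571 − 1)·0.62) = 0.2955
Length factor from the short form to reach 0.51: n' = 0.51(1 − 0.2955) / [0.2955(1 − 0.51)] ≈ 2.4814
Total items = 2.4814 × 9 = 22.33, rounded up to 23.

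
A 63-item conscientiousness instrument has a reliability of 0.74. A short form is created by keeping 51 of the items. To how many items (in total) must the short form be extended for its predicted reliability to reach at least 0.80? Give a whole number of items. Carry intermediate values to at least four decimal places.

89

Short-form reliability: n = 51/63 = 0.8095; r_51 = n·r/(1+(n−1)r) ≈ 0.6973
Then solve for n' with r_old = 0.6973, r_target = 0.80: n' = 0.80(1 − 0.6973)/[0.6973(1 − 0.80)] = 1.7364
Total items = 1.7364 × 51 = 88.56, rounded up to 89.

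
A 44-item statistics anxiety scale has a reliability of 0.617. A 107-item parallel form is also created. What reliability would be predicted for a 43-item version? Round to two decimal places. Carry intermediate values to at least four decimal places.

Only the ratio of lengths matters: n = 43/44 = 0.9773
r_{43} = n·r / (1 + (n − 1)·r) = 0.6030 / 0.9860 ≈ 0.6116

0.61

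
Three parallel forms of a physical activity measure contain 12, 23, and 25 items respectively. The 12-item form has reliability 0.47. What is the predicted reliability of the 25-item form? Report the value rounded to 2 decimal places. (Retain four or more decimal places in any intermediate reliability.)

0.65

The 23-item form is not needed; work directly from the 12-item form with n = 25/12 = 2.0833.
r_{25} = n·r / (1 + (n − 1)·r) = 0.9792 / 1.5092 ≈ 0.6488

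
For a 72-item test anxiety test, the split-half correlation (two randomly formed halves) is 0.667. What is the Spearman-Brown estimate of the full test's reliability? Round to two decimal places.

Apply the Spearman-Brown correction with n = 2:
r_full = 2r_hh / (1 + r_hh) = 2 × 0.667 / (1 + 0.667)
r_full = 1.3340 / 1.6670 ≈ 0.8002

0.80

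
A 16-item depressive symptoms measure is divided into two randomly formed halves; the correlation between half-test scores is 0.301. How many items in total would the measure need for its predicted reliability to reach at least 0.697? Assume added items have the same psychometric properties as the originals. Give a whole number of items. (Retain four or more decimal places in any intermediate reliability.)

43

Corrected full-test reliability: r_full = 2 × 0.301 / (1 + 0.301) ≈ 0.4627
Solve Spearman-Brown for n: n = 0.697(1 − 0.4627) / [0.4627(1 − 0.697)] = 2.6712
Items = 2.6712 × 16 ≈ 42.74 → 43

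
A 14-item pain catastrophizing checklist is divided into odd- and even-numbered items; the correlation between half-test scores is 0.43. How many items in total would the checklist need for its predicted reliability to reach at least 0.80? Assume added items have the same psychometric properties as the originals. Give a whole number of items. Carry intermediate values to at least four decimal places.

Corrected full-test reliability: r_full = 2 × 0.43 / (1 + 0.43) ≈ 0.6014
n = r_tgt(1 − r_full) / [r_full(1 − r_tgt)] = 0.80 × 0.3986 / (0.6014 × 0.20) ≈ 2.6511
Required items = 2.6511 × 14 = 37.12, so 38 items.

38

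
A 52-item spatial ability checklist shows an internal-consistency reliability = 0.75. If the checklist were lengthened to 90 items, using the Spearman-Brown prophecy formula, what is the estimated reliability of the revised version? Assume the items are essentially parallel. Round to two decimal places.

n = 90/52 = 1.7308
Spearman-Brown: r_new = n·r / (1 + (n − 1)·r)
r_new = (1.7308 × 0.75) / (1 + (1.7308 − 1) × 0.75)
     = 1.2981 / 1.5481 = 0.8385

0.84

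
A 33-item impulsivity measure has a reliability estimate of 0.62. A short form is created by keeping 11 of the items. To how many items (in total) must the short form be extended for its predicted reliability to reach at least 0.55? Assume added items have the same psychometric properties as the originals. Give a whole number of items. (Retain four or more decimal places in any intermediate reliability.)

First, r for the 11-item form: n = 11/33 = 0.3333, so r_11 = 0.3333·0.62/(1 + (0.3333 − 1)·0.62) = 0.3522
Length factor from the short form to reach 0.55: n' = 0.55(1 − 0.3522) / [0.3522(1 − 0.55)] ≈ 2.2480
Total items = 2.2480 × 11 = 24.73, rounded up to 25.

25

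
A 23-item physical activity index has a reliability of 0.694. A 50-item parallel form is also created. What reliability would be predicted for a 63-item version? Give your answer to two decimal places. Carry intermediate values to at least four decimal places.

Only the ratio of lengths matters: n = 63/23 = 2.7391
r_{63} = n·r / (1 + (n − 1)·r) = 1.9009 / 2.2069 ≈ 0.8613

0.86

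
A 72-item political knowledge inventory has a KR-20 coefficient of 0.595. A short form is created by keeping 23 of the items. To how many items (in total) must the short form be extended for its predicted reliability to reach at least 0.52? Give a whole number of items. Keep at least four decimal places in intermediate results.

Short-form reliability: n = 23/72 = 0.3194; r_23 = n·r/(1+(n−1)r) ≈ 0.3194
Then solve for n' with r_old = 0.3194, r_target = 0.52: n' = 0.52(1 − 0.3194)/[0.3194(1 − 0.52)] = 2.3084
Items = 2.3084 × 23 ≈ 53.09 → 54

54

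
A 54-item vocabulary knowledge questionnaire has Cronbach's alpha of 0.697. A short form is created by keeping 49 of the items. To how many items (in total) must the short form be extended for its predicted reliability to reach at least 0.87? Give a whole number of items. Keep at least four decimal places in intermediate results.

158

First, r for the 49-item form: n = 49/54 = 0.9074, so r_49 = 0.9074·0.697/(1 + (0.9074 − 1)·0.697) = 0.6761
Then solve for n' with r_old = 0.6761, r_target = 0.87: n' = 0.87(1 − 0.6761)/[0.6761(1 − 0.87)] = 3.2061
Items = 3.2061 × 49 ≈ 157.10 → 158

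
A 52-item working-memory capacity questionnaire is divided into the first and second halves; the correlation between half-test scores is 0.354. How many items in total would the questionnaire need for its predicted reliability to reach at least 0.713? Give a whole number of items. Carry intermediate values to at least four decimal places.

r_full = 2(0.354)/(1 + 0.354) = 0.5229
Solve Spearman-Brown for n: n = 0.713(1 − 0.5229) / [0.5229(1 − 0.713)] = 2.2667
Items = 2.2667 × 52 ≈ 117.87 → 118

118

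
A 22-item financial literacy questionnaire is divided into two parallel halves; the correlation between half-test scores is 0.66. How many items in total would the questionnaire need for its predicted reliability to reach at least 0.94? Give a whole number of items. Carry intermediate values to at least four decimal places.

89

r_full = 2(0.66)/(1 + 0.66) = 0.7952
Solve Spearman-Brown for n: n = 0.94(1 − 0.7952) / [0.7952(1 − 0.94)] = 4.0349
Items = 4.0349 × 22 ≈ 88.77 → 89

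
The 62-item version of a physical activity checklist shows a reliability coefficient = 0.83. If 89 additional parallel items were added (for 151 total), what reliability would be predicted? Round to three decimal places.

0.922

The new length is 151/62 = 2.4355 times the old.
r_new = 2.4355·0.83 / [1 + (2.4355 − 1)·0.83]
r_new = 2.0215 / 2.1915 ≈ 0.9224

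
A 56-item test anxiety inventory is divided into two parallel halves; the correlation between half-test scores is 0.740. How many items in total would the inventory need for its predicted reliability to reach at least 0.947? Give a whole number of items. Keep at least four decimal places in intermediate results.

r_full = 2(0.740)/(1 + 0.740) = 0.8506
n = r_tgt(1 − r_full) / [r_full(1 − r_tgt)] = 0.947 × 0.1494 / (0.8506 × 0.053) ≈ 3.1383
Items = 3.1383 × 56 ≈ 175.74 → 176

176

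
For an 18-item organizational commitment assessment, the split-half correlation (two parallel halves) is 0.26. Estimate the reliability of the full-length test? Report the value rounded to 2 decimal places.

0.41

Apply the Spearman-Brown correction with n = 2:
r_full = 2(0.26) / (1 + 0.26)
r_full = 0.5200 / 1.2600 ≈ 0.4127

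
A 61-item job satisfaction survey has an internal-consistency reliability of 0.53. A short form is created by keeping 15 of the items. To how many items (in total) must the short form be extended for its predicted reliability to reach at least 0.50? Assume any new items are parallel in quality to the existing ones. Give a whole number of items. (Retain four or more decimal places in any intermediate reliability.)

First, r for the 15-item form: n = 15/61 = 0.2459, so r_15 = 0.2459·0.53/(1 + (0.2459 − 1)·0.53) = 0.2171
Then solve for n' with r_old = 0.2171, r_target = 0.50: n' = 0.50(1 − 0.2171)/[0.2171(1 − 0.50)] = 3.6062
Items = 3.6062 × 15 ≈ 54.09 → 55

55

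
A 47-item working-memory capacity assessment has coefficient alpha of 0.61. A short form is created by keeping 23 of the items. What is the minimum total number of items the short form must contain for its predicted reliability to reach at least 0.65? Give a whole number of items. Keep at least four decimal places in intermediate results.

56

Short-form reliability: n = 23/47 = 0.4894; r_23 = n·r/(1+(n−1)r) ≈ 0.4336
Length factor from the short form to reach 0.65: n' = 0.65(1 − 0.4336) / [0.4336(1 − 0.65)] ≈ 2.4259
Items = 2.4259 × 23 ≈ 55.80 → 56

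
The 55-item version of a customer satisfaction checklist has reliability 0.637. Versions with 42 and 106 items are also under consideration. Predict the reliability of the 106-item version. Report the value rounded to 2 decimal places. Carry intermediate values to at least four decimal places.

Only the ratio of lengths matters: n = 106/55 = 1.9273
r_{106} = n·r / (1 + (n − 1)·r) = 1.2277 / 1.5907 ≈ 0.7718

0.77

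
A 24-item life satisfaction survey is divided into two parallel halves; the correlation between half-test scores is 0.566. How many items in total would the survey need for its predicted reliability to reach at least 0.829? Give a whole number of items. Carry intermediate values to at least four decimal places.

45

Corrected full-test reliability: r_full = 2 × 0.566 / (1 + 0.566) ≈ 0.7229
Solve Spearman-Brown for n: n = 0.829(1 − 0.7229) / [0.7229(1 − 0.829)] = 1.8583
Items = 1.8583 × 24 ≈ 44.60 → 45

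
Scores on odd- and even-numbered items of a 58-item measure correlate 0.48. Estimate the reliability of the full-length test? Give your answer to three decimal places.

Apply the Spearman-Brown correction with n = 2:
r_full = 2(0.48) / (1 + 0.48)
       = 0.9600 / 1.4800 = 0.6486

0.649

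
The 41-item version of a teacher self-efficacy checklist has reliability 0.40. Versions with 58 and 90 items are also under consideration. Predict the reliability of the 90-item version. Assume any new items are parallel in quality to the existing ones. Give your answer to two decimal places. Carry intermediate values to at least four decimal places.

0.59

Only the ratio of lengths matters: n = 90/41 = 2.1951
r_{90} = n·r / (1 + (n − 1)·r) = 0.8780 / 1.4780 ≈ 0.5940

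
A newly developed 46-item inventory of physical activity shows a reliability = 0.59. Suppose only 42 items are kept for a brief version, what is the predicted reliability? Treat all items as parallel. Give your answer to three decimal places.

0.568

The new length is 42/46 = 0.913 times the old.
r_new = 0.913·0.59 / [1 + (0.913 − 1)·0.59]
     = 0.5387 / 0.9487 = 0.5678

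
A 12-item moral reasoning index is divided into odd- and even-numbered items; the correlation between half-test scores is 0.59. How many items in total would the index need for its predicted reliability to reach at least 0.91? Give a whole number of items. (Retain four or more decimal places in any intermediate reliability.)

r_full = 2(0.59)/(1 + 0.59) = 0.7421
n = r_tgt(1 − r_full) / [r_full(1 − r_tgt)] = 0.91 × 0.2579 / (0.7421 × 0.09) ≈ 3.5139
Required items = 3.5139 × 12 = 42.17, so 43 items.

43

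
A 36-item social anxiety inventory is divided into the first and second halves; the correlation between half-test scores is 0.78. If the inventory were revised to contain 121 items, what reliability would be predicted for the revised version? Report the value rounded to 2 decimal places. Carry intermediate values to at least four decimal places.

0.96

First correct the split-half correlation to full-test reliability: r_full = 2 × 0.78 / (1 + 0.78) ≈ 0.8764
Then adjust to 121 items: n = 121/36 = 3.3611
r_new = n·r_full / (1 + (n − 1)·r_full) = 2.9457 / 3.0693 ≈ 0.9597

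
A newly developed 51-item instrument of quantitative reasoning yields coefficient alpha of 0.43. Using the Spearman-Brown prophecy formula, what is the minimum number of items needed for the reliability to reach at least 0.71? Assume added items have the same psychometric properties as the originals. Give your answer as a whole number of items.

166

Rearranging the Spearman-Brown formula for n,
n = r_target (1 − r_old) / [ r_old (1 − r_target) ]
n = 0.71 × (1 − 0.43) / [ 0.43 × (1 − 0.71) ]
n = 0.4047 / 0.1247 ≈ 3.2454
Items needed = n × 51 = 3.2454 × 51 ≈ 165.52 → round up to 166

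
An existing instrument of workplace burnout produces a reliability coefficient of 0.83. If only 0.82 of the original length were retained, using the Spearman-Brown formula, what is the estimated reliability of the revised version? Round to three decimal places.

0.800

r_new = 0.82·0.83 / [1 + (0.82 − 1)·0.83]
     = 0.6806 / 0.8506 = 0.8001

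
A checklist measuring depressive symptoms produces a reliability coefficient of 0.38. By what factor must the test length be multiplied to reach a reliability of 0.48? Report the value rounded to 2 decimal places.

1.51

n = 0.48(1 − 0.38) / [0.38(1 − 0.48)]
  = 0.2976 / 0.1976 = 1.5061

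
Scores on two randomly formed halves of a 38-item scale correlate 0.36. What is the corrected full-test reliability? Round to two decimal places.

r_full = 2(0.36) / (1 + 0.36)
       = 0.7200 / 1.3600 = 0.5294

0.53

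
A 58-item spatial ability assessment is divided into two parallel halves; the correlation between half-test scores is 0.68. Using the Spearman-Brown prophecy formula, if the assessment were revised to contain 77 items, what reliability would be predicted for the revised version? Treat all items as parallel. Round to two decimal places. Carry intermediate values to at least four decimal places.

0.85

First correct the split-half correlation to full-test reliability: r_full = 2 × 0.68 / (1 + 0.68) ≈ 0.8095
Then adjust to 77 items: n = 77/58 = 1.3276
r_new = n·r_full / (1 + (n − 1)·r_full) = 1.0747 / 1.2652 ≈ 0.8494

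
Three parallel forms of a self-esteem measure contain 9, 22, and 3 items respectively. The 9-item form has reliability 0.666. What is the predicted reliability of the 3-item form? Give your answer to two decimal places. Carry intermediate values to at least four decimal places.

Only the ratio of lengths matters: n = 3/9 = 0.3333
r_{3} = n·r / (1 + (n − 1)·r) = 0.2220 / 0.5560 ≈ 0.3993

0.40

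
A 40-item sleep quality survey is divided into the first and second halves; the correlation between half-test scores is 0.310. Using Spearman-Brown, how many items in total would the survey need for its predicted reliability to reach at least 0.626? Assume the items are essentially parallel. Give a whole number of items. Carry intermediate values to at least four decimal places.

75

r_full = 2(0.310)/(1 + 0.310) = 0.4733
Solve Spearman-Brown for n: n = 0.626(1 − 0.4733) / [0.4733(1 − 0.626)] = 1.8626
Items = 1.8626 × 40 ≈ 74.50 → 75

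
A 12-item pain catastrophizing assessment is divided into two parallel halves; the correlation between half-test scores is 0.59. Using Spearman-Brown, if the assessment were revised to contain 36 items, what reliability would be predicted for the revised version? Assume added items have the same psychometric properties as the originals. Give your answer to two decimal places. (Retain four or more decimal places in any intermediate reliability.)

First correct the split-half correlation to full-test reliability: r_full = 2 × 0.59 / (1 + 0.59) ≈ 0.7421
Length factor from 12 to 36 items: n = 36/12 = 3.0000
r_new = n·r_full / (1 + (n − 1)·r_full) = 2.2263 / 2.4842 ≈ 0.8962

0.90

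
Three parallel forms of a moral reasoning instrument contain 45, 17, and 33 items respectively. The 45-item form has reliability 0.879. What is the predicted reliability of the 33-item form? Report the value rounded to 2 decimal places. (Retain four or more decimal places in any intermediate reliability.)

Only the ratio of lengths matters: n = 33/45 = 0.7333
r_{33} = n·r / (1 + (n − 1)·r) = 0.6446 / 0.7656 ≈ 0.8420

0.84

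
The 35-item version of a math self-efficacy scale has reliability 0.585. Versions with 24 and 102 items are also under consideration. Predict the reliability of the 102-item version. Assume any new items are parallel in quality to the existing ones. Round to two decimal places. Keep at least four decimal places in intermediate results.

Only the ratio of lengths matters: n = 102/35 = 2.9143
r_{102} = n·r / (1 + (n − 1)·r) = 1.7049 / 2.1199 ≈ 0.8042

0.80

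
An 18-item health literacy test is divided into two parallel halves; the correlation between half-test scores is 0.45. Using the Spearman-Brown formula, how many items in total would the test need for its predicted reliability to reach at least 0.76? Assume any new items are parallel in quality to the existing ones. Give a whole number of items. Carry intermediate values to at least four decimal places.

35

Corrected full-test reliability: r_full = 2 × 0.45 / (1 + 0.45) ≈ 0.6207
Solve Spearman-Brown for n: n = 0.76(1 − 0.6207) / [0.6207(1 − 0.76)] = 1.9351
Required items = 1.9351 × 18 = 34.83, so 35 items.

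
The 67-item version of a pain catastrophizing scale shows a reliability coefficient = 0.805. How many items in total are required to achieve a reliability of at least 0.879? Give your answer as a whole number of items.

118

Rearranging the Spearman-Brown formula for n,
n = r_target (1 − r_old) / [ r_old (1 − r_target) ]
n = [0.879 × 0.195] / [0.805 × 0.121]
n = 0.171405 / 0.097405 ≈ 1.7597
Items needed = n × 67 = 1.7597 × 67 ≈ 117.90 → round up to 118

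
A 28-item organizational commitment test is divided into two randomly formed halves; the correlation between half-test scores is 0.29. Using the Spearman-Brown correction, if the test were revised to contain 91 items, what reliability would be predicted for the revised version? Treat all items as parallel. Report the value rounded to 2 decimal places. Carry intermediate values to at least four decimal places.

0.73

First correct the split-half correlation to full-test reliability: r_full = 2 × 0.29 / (1 + 0.29) ≈ 0.4496
Then adjust to 91 items: n = 91/28 = 3.2500
r_new = n·r_full / (1 + (n − 1)·r_full) = 1.4612 / 2.0116 ≈ 0.7264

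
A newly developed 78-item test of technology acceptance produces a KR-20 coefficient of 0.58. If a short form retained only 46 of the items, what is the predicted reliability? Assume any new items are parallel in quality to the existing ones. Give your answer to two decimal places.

n = 46/78 = 0.5897
Spearman-Brown: r_new = n·r / (1 + (n − 1)·r)
r_new = 0.5897·0.58 / [1 + (0.5897 − 1)·0.58]
     = 0.3420 / 0.7620 = 0.4488

0.45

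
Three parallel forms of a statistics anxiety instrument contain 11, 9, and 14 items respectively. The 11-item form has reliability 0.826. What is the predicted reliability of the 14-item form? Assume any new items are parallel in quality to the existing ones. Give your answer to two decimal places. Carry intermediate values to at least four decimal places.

Only the ratio of lengths matters: n = 14/11 = 1.2727
r_{14} = n·r / (1 + (n − 1)·r) = 1.0513 / 1.2253 ≈ 0.8580

0.86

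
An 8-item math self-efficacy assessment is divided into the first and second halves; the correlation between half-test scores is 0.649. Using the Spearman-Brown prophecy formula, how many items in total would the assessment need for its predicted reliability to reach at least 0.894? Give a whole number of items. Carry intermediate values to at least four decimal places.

19

r_full = 2(0.649)/(1 + 0.649) = 0.7871
n = r_tgt(1 − r_full) / [r_full(1 − r_tgt)] = 0.894 × 0.2129 / (0.7871 × 0.106) ≈ 2.2813
Required items = 2.2813 × 8 = 18.25, so 19 items.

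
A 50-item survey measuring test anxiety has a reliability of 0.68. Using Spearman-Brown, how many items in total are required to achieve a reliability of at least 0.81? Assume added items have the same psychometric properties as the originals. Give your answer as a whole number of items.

n = 0.81 × (1 − 0.68) / [ 0.68 × (1 − 0.81) ]
n = 0.2592 / 0.1292 ≈ 2.0062
So the test needs 2.0062 × 50 ≈ 100.31 items; rounding up, 101.

101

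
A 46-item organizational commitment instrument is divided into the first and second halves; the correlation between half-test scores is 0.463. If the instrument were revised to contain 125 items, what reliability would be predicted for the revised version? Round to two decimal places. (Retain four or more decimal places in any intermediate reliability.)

Full-test reliability from the split-half r: r_full = 2(0.463)/(1 + 0.463) = 0.6329
Length factor from 46 to 125 items: n = 125/46 = 2.7174
r_new = n·r_full / (1 + (n − 1)·r_full) = 1.7198 / 2.0869 ≈ 0.8241

0.82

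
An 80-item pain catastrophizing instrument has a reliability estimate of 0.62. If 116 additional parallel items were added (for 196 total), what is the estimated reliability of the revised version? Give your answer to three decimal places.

0.800

n = 196/80 = 2.45
By Spearman-Brown, r_new = n r / (1 + (n − 1) r).
r_new = (2.45 × 0.62) / (1 + (2.45 − 1) × 0.62)
     = 1.5190 / 1.8990 = 0.7999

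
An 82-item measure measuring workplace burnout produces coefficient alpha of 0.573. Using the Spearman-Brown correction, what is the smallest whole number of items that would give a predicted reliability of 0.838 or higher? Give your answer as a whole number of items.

317

Invert Spearman-Brown to solve for n:
n = r_target (1 − r_old) / [ r_old (1 − r_target) ]
n = 0.838 × (1 − 0.573) / [ 0.573 × (1 − 0.838) ]
  = 0.357826 / 0.092826 = 3.8548
3.8548 × 82 = 316.09 → 317 items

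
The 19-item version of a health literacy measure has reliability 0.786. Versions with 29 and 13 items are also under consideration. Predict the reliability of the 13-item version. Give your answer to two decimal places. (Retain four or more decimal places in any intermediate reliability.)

The 29-item form is not needed; work directly from the 19-item form with n = 13/19 = 0.6842.
r_{13} = n·r / (1 + (n − 1)·r) = 0.5378 / 0.7518 ≈ 0.7153

0.72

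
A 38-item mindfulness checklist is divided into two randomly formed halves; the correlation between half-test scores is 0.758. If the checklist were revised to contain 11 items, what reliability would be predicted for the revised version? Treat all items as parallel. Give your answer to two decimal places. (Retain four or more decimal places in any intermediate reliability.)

0.64

Spearman-Brown correction (n = 2): r_full = 2·0.758/(1 + 0.758) = 0.8623
Length factor from 38 to 11 items: n = 11/38 = 0.2895
r_new = n·r_full / (1 + (n − 1)·r_full) = 0.2496 / 0.3873 ≈ 0.6445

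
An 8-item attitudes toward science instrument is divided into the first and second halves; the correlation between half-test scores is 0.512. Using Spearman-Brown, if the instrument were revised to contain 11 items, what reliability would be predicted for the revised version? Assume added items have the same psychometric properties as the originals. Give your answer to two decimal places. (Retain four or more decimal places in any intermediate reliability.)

Full-test reliability from the split-half r: r_full = 2(0.512)/(1 + 0.512) = 0.6772
Length factor from 8 to 11 items: n = 11/8 = 1.3750
r_new = n·r_full / (1 + (n − 1)·r_full) = 0.9312 / 1.2540 ≈ 0.7426

0.74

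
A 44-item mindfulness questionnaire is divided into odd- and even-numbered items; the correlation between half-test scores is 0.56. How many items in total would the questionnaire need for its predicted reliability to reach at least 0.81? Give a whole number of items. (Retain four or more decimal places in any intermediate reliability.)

74

r_full = 2(0.56)/(1 + 0.56) = 0.7179
Solve Spearman-Brown for n: n = 0.81(1 − 0.7179) / [0.7179(1 − 0.81)] = 1.6752
Items = 1.6752 × 44 ≈ 73.71 → 74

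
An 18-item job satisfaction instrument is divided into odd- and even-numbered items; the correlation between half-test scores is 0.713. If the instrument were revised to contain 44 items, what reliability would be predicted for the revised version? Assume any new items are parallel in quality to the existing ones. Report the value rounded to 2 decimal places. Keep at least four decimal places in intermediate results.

0.92

Full-test reliability from the split-half r: r_full = 2(0.713)/(1 + 0.713) = 0.8325
Length factor from 18 to 44 items: n = 44/18 = 2.4444
r_new = n·r_full / (1 + (n − 1)·r_full) = 2.0350 / 2.2025 ≈ 0.9240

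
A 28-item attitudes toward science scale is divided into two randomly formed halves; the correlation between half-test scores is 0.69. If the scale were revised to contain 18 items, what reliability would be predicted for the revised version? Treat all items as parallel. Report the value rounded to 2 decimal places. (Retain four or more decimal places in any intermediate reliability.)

First correct the split-half correlation to full-test reliability: r_full = 2 × 0.69 / (1 + 0.69) ≈ 0.8166
Length factor from 28 to 18 items: n = 18/28 = 0.6429
r_new = n·r_full / (1 + (n − 1)·r_full) = 0.5250 / 0.7084 ≈ 0.7411

0.74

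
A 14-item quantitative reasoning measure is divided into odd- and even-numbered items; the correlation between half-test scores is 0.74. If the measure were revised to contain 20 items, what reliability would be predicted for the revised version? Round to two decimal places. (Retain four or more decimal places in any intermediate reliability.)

Full-test reliability from the split-half r: r_full = 2(0.74)/(1 + 0.74) = 0.8506
Then adjust to 20 items: n = 20/14 = 1.4286
r_new = n·r_full / (1 + (n − 1)·r_full) = 1.2152 / 1.3646 ≈ 0.8905

0.89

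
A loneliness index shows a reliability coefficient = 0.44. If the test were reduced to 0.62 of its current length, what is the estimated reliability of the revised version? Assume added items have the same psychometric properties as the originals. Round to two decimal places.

0.33

Apply the Spearman-Brown prophecy formula, r' = nr / [1 + (n − 1)r]:
r_new = 0.62·0.44 / [1 + (0.62 − 1)·0.44]
     = 0.2728 / 0.8328 = 0.3276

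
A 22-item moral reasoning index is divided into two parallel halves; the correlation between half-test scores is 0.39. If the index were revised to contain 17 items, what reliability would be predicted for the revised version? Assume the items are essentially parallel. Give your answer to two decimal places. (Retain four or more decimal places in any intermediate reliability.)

0.50

First correct the split-half correlation to full-test reliability: r_full = 2 × 0.39 / (1 + 0.39) ≈ 0.5612
Length factor from 22 to 17 items: n = 17/22 = 0.7727
r_new = n·r_full / (1 + (n − 1)·r_full) = 0.4336 / 0.8724 ≈ 0.4970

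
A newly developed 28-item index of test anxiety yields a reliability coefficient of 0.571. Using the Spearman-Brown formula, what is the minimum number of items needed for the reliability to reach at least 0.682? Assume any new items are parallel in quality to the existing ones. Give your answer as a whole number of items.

Invert Spearman-Brown to solve for n:
n = r*(1 − r) / [ r (1 − r*) ]
n = 0.682 × (1 − 0.571) / [ 0.571 × (1 − 0.682) ]
  = 0.292578 / 0.181578 = 1.6113
Items needed = n × 28 = 1.6113 × 28 ≈ 45.12 → round up to 46

46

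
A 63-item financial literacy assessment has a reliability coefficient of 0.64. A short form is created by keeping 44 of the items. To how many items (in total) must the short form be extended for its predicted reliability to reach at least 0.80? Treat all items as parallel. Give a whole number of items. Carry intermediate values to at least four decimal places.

142

Short-form reliability: n = 44/63 = 0.6984; r_44 = n·r/(1+(n−1)r) ≈ 0.5539
Then solve for n' with r_old = 0.5539, r_target = 0.80: n' = 0.80(1 − 0.5539)/[0.5539(1 − 0.80)] = 3.2215
Total items = 3.2215 × 44 = 141.75, rounded up to 142.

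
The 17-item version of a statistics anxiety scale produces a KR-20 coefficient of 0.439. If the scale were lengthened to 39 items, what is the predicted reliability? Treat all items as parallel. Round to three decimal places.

The new length is 39/17 = 2.2941 times the old.
Spearman-Brown: r_new = n·r / (1 + (n − 1)·r)
r_new = 2.2941·0.439 / [1 + (2.2941 − 1)·0.439]
     = 1.0071 / 1.5681 = 0.6422

0.642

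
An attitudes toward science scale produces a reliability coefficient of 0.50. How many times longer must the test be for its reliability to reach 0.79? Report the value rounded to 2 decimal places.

3.76

Invert Spearman-Brown to solve for n:
n = r*(1 − r) / [ r (1 − r*) ]
n = 0.79 × (1 − 0.50) / [ 0.50 × (1 − 0.79) ]
  = 0.3950 / 0.1050 = 3.7619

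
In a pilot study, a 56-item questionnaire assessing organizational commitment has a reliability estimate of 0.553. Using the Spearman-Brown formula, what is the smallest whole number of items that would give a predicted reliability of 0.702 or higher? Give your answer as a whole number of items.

107

n = 0.702(1 − 0.553) / [0.553(1 − 0.702)]
  = 0.313794 / 0.164794 = 1.9042
So the test needs 1.9042 × 56 ≈ 106.64 items; rounding up, 107.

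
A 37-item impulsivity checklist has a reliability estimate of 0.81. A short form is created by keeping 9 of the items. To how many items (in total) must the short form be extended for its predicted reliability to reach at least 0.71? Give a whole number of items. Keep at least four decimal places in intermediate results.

22

First, r for the 9-item form: n = 9/37 = 0.2432, so r_9 = 0.2432·0.81/(1 + (0.2432 − 1)·0.81) = 0.5090
Length factor from the short form to reach 0.71: n' = 0.71(1 − 0.5090) / [0.5090(1 − 0.71)] ≈ 2.3617
Items = 2.3617 × 9 ≈ 21.26 → 22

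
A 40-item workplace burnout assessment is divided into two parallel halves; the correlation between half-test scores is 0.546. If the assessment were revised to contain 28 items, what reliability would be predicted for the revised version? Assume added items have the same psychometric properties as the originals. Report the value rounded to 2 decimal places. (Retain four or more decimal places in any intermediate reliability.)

Spearman-Brown correction (n = 2): r_full = 2·0.546/(1 + 0.546) = 0.7063
Length factor from 40 to 28 items: n = 28/40 = 0.7000
r_new = n·r_full / (1 + (n − 1)·r_full) = 0.4944 / 0.7881 ≈ 0.6273

0.63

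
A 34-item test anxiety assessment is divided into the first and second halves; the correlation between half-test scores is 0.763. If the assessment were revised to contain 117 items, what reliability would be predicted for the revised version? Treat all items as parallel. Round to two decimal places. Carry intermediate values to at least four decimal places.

0.96

Spearman-Brown correction (n = 2): r_full = 2·0.763/(1 + 0.763) = 0.8656
Length factor from 34 to 117 items: n = 117/34 = 3.4412
r_new = n·r_full / (1 + (n − 1)·r_full) = 2.9787 / 3.1131 ≈ 0.9568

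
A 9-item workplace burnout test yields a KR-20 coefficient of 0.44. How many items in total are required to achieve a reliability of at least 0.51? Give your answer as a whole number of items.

Rearranging the Spearman-Brown formula for n,
n = r_target (1 − r_old) / [ r_old (1 − r_target) ]
n = 0.51(1 − 0.44) / [0.44(1 − 0.51)]
  = 0.2856 / 0.2156 = 1.3247
Items needed = n × 9 = 1.3247 × 9 ≈ 11.92 → round up to 12

12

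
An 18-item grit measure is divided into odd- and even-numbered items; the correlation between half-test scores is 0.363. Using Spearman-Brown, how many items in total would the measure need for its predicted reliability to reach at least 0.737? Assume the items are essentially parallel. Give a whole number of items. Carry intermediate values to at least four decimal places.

45

Corrected full-test reliability: r_full = 2 × 0.363 / (1 + 0.363) ≈ 0.5326
Solve Spearman-Brown for n: n = 0.737(1 − 0.5326) / [0.5326(1 − 0.737)] = 2.4592
Required items = 2.4592 × 18 = 44.27, so 45 items.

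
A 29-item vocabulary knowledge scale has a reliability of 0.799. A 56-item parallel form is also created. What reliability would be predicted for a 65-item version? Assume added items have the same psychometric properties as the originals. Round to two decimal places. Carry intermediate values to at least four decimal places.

0.90

Only the ratio of lengths matters: n = 65/29 = 2.2414
r_{65} = n·r / (1 + (n − 1)·r) = 1.7909 / 1.9919 ≈ 0.8991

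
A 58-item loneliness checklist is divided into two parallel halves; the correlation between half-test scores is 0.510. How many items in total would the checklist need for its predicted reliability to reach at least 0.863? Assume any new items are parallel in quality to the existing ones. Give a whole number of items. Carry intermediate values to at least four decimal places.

r_full = 2(0.510)/(1 + 0.510) = 0.6755
n = r_tgt(1 − r_full) / [r_full(1 − r_tgt)] = 0.863 × 0.3245 / (0.6755 × 0.137) ≈ 3.0261
Required items = 3.0261 × 58 = 175.51, so 176 items.

176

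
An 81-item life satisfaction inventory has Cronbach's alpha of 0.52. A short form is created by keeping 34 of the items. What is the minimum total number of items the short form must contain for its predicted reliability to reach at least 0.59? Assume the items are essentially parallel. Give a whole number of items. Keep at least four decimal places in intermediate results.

108

First, r for the 34-item form: n = 34/81 = 0.4198, so r_34 = 0.4198·0.52/(1 + (0.4198 − 1)·0.52) = 0.3126
Then solve for n' with r_old = 0.3126, r_target = 0.59: n' = 0.59(1 − 0.3126)/[0.3126(1 − 0.59)] = 3.1644
Items = 3.1644 × 34 ≈ 107.59 → 108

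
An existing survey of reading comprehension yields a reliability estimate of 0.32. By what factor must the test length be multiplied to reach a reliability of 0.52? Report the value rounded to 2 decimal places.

n = [0.52 × 0.68] / [0.32 × 0.48]
n = 0.3536 / 0.1536 ≈ 2.3021

2.30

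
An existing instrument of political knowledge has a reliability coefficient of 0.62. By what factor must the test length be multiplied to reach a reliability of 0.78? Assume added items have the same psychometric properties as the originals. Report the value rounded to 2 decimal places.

2.17

Spearman-Brown solved for the length factor n:
n = r_target (1 − r_old) / [ r_old (1 − r_target) ]
n = 0.78 × (1 − 0.62) / [ 0.62 × (1 − 0.78) ]
n = 0.2964 / 0.1364 ≈ 2.1730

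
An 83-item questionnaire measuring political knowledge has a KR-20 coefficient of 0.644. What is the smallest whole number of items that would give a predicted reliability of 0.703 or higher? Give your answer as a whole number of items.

109

Rearranging the Spearman-Brown formula for n,
n = r*(1 − r) / [ r (1 − r*) ]
n = 0.703(1 − 0.644) / [0.644(1 − 0.703)]
  = 0.250268 / 0.191268 = 1.3085
1.3085 × 83 = 108.61 → 109 items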